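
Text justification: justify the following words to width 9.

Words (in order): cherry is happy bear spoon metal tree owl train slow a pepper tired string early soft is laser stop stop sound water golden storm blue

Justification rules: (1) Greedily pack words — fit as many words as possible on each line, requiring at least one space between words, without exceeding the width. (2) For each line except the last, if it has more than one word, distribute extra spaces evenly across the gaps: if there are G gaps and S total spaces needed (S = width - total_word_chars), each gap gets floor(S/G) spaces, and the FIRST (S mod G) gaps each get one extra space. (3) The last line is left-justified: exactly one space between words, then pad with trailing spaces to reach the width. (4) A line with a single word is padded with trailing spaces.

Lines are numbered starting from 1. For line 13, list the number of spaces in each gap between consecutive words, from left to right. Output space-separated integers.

Answer: 3

Derivation:
Line 1: ['cherry', 'is'] (min_width=9, slack=0)
Line 2: ['happy'] (min_width=5, slack=4)
Line 3: ['bear'] (min_width=4, slack=5)
Line 4: ['spoon'] (min_width=5, slack=4)
Line 5: ['metal'] (min_width=5, slack=4)
Line 6: ['tree', 'owl'] (min_width=8, slack=1)
Line 7: ['train'] (min_width=5, slack=4)
Line 8: ['slow', 'a'] (min_width=6, slack=3)
Line 9: ['pepper'] (min_width=6, slack=3)
Line 10: ['tired'] (min_width=5, slack=4)
Line 11: ['string'] (min_width=6, slack=3)
Line 12: ['early'] (min_width=5, slack=4)
Line 13: ['soft', 'is'] (min_width=7, slack=2)
Line 14: ['laser'] (min_width=5, slack=4)
Line 15: ['stop', 'stop'] (min_width=9, slack=0)
Line 16: ['sound'] (min_width=5, slack=4)
Line 17: ['water'] (min_width=5, slack=4)
Line 18: ['golden'] (min_width=6, slack=3)
Line 19: ['storm'] (min_width=5, slack=4)
Line 20: ['blue'] (min_width=4, slack=5)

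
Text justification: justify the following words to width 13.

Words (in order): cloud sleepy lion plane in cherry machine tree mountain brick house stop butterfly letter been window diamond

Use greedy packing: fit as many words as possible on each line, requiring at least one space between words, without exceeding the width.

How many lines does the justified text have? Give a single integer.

Answer: 11

Derivation:
Line 1: ['cloud', 'sleepy'] (min_width=12, slack=1)
Line 2: ['lion', 'plane', 'in'] (min_width=13, slack=0)
Line 3: ['cherry'] (min_width=6, slack=7)
Line 4: ['machine', 'tree'] (min_width=12, slack=1)
Line 5: ['mountain'] (min_width=8, slack=5)
Line 6: ['brick', 'house'] (min_width=11, slack=2)
Line 7: ['stop'] (min_width=4, slack=9)
Line 8: ['butterfly'] (min_width=9, slack=4)
Line 9: ['letter', 'been'] (min_width=11, slack=2)
Line 10: ['window'] (min_width=6, slack=7)
Line 11: ['diamond'] (min_width=7, slack=6)
Total lines: 11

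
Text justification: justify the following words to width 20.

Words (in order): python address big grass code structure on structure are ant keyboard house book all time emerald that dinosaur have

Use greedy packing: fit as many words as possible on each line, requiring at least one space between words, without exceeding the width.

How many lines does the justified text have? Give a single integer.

Answer: 6

Derivation:
Line 1: ['python', 'address', 'big'] (min_width=18, slack=2)
Line 2: ['grass', 'code', 'structure'] (min_width=20, slack=0)
Line 3: ['on', 'structure', 'are', 'ant'] (min_width=20, slack=0)
Line 4: ['keyboard', 'house', 'book'] (min_width=19, slack=1)
Line 5: ['all', 'time', 'emerald'] (min_width=16, slack=4)
Line 6: ['that', 'dinosaur', 'have'] (min_width=18, slack=2)
Total lines: 6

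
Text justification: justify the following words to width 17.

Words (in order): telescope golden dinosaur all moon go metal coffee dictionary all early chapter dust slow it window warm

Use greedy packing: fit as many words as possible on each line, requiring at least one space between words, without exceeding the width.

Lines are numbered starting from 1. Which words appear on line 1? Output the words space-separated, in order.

Line 1: ['telescope', 'golden'] (min_width=16, slack=1)
Line 2: ['dinosaur', 'all', 'moon'] (min_width=17, slack=0)
Line 3: ['go', 'metal', 'coffee'] (min_width=15, slack=2)
Line 4: ['dictionary', 'all'] (min_width=14, slack=3)
Line 5: ['early', 'chapter'] (min_width=13, slack=4)
Line 6: ['dust', 'slow', 'it'] (min_width=12, slack=5)
Line 7: ['window', 'warm'] (min_width=11, slack=6)

Answer: telescope golden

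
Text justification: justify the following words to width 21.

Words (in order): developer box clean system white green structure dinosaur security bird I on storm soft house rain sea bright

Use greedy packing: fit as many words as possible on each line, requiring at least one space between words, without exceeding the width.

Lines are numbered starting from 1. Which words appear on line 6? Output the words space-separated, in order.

Line 1: ['developer', 'box', 'clean'] (min_width=19, slack=2)
Line 2: ['system', 'white', 'green'] (min_width=18, slack=3)
Line 3: ['structure', 'dinosaur'] (min_width=18, slack=3)
Line 4: ['security', 'bird', 'I', 'on'] (min_width=18, slack=3)
Line 5: ['storm', 'soft', 'house', 'rain'] (min_width=21, slack=0)
Line 6: ['sea', 'bright'] (min_width=10, slack=11)

Answer: sea bright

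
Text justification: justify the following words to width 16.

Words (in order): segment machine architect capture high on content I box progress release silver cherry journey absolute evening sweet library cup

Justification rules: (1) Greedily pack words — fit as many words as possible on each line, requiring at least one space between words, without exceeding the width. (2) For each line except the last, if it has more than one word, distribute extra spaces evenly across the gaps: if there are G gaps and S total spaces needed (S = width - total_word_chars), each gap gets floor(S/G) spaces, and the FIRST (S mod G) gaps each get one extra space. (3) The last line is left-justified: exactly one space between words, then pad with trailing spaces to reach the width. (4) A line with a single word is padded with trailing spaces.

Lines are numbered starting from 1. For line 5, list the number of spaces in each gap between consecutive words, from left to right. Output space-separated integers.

Answer: 1

Derivation:
Line 1: ['segment', 'machine'] (min_width=15, slack=1)
Line 2: ['architect'] (min_width=9, slack=7)
Line 3: ['capture', 'high', 'on'] (min_width=15, slack=1)
Line 4: ['content', 'I', 'box'] (min_width=13, slack=3)
Line 5: ['progress', 'release'] (min_width=16, slack=0)
Line 6: ['silver', 'cherry'] (min_width=13, slack=3)
Line 7: ['journey', 'absolute'] (min_width=16, slack=0)
Line 8: ['evening', 'sweet'] (min_width=13, slack=3)
Line 9: ['library', 'cup'] (min_width=11, slack=5)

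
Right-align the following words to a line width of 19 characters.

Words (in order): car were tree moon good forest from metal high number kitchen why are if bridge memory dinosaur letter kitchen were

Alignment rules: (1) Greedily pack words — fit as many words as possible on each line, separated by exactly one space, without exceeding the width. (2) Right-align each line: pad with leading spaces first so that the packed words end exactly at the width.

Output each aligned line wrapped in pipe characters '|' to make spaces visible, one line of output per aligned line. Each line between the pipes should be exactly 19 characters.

Answer: | car were tree moon|
|   good forest from|
|  metal high number|
| kitchen why are if|
|      bridge memory|
|    dinosaur letter|
|       kitchen were|

Derivation:
Line 1: ['car', 'were', 'tree', 'moon'] (min_width=18, slack=1)
Line 2: ['good', 'forest', 'from'] (min_width=16, slack=3)
Line 3: ['metal', 'high', 'number'] (min_width=17, slack=2)
Line 4: ['kitchen', 'why', 'are', 'if'] (min_width=18, slack=1)
Line 5: ['bridge', 'memory'] (min_width=13, slack=6)
Line 6: ['dinosaur', 'letter'] (min_width=15, slack=4)
Line 7: ['kitchen', 'were'] (min_width=12, slack=7)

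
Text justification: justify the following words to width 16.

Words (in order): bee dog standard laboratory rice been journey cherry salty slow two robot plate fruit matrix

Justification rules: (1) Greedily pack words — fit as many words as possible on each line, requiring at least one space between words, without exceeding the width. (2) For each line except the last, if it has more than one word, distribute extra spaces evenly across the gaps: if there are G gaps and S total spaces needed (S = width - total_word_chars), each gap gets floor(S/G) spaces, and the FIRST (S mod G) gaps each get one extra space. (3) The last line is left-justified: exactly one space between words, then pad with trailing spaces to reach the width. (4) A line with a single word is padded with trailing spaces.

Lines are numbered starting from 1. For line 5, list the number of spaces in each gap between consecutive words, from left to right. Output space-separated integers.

Answer: 2 2

Derivation:
Line 1: ['bee', 'dog', 'standard'] (min_width=16, slack=0)
Line 2: ['laboratory', 'rice'] (min_width=15, slack=1)
Line 3: ['been', 'journey'] (min_width=12, slack=4)
Line 4: ['cherry', 'salty'] (min_width=12, slack=4)
Line 5: ['slow', 'two', 'robot'] (min_width=14, slack=2)
Line 6: ['plate', 'fruit'] (min_width=11, slack=5)
Line 7: ['matrix'] (min_width=6, slack=10)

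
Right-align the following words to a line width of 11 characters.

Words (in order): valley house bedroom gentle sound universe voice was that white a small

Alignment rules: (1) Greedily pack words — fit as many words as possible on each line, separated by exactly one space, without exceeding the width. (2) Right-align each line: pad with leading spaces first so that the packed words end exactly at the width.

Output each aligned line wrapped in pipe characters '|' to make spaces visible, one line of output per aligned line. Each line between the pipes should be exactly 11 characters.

Line 1: ['valley'] (min_width=6, slack=5)
Line 2: ['house'] (min_width=5, slack=6)
Line 3: ['bedroom'] (min_width=7, slack=4)
Line 4: ['gentle'] (min_width=6, slack=5)
Line 5: ['sound'] (min_width=5, slack=6)
Line 6: ['universe'] (min_width=8, slack=3)
Line 7: ['voice', 'was'] (min_width=9, slack=2)
Line 8: ['that', 'white'] (min_width=10, slack=1)
Line 9: ['a', 'small'] (min_width=7, slack=4)

Answer: |     valley|
|      house|
|    bedroom|
|     gentle|
|      sound|
|   universe|
|  voice was|
| that white|
|    a small|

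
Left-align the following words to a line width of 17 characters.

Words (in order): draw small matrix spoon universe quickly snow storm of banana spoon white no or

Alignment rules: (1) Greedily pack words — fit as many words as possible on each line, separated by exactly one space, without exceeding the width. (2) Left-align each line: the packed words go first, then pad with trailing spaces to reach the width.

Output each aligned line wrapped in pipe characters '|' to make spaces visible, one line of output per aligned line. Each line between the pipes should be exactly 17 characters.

Answer: |draw small matrix|
|spoon universe   |
|quickly snow     |
|storm of banana  |
|spoon white no or|

Derivation:
Line 1: ['draw', 'small', 'matrix'] (min_width=17, slack=0)
Line 2: ['spoon', 'universe'] (min_width=14, slack=3)
Line 3: ['quickly', 'snow'] (min_width=12, slack=5)
Line 4: ['storm', 'of', 'banana'] (min_width=15, slack=2)
Line 5: ['spoon', 'white', 'no', 'or'] (min_width=17, slack=0)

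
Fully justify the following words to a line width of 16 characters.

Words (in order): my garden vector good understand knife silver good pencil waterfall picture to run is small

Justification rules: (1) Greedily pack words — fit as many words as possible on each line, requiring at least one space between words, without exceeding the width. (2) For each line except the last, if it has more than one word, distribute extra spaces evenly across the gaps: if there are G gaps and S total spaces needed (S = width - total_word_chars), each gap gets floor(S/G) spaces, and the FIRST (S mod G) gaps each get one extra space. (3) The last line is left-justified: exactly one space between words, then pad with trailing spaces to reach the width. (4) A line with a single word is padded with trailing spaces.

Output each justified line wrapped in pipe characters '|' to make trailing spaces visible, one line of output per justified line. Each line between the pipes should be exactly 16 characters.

Answer: |my garden vector|
|good  understand|
|knife     silver|
|good      pencil|
|waterfall       |
|picture  to  run|
|is small        |

Derivation:
Line 1: ['my', 'garden', 'vector'] (min_width=16, slack=0)
Line 2: ['good', 'understand'] (min_width=15, slack=1)
Line 3: ['knife', 'silver'] (min_width=12, slack=4)
Line 4: ['good', 'pencil'] (min_width=11, slack=5)
Line 5: ['waterfall'] (min_width=9, slack=7)
Line 6: ['picture', 'to', 'run'] (min_width=14, slack=2)
Line 7: ['is', 'small'] (min_width=8, slack=8)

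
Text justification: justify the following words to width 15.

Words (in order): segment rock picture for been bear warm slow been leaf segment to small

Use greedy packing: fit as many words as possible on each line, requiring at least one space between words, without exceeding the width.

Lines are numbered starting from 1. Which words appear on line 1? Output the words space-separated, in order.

Line 1: ['segment', 'rock'] (min_width=12, slack=3)
Line 2: ['picture', 'for'] (min_width=11, slack=4)
Line 3: ['been', 'bear', 'warm'] (min_width=14, slack=1)
Line 4: ['slow', 'been', 'leaf'] (min_width=14, slack=1)
Line 5: ['segment', 'to'] (min_width=10, slack=5)
Line 6: ['small'] (min_width=5, slack=10)

Answer: segment rock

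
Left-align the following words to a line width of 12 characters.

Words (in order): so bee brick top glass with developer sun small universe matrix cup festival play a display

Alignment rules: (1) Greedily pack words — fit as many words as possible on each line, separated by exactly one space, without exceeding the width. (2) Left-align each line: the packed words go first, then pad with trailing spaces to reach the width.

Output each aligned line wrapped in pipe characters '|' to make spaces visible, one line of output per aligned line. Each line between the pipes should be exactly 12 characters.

Line 1: ['so', 'bee', 'brick'] (min_width=12, slack=0)
Line 2: ['top', 'glass'] (min_width=9, slack=3)
Line 3: ['with'] (min_width=4, slack=8)
Line 4: ['developer'] (min_width=9, slack=3)
Line 5: ['sun', 'small'] (min_width=9, slack=3)
Line 6: ['universe'] (min_width=8, slack=4)
Line 7: ['matrix', 'cup'] (min_width=10, slack=2)
Line 8: ['festival'] (min_width=8, slack=4)
Line 9: ['play', 'a'] (min_width=6, slack=6)
Line 10: ['display'] (min_width=7, slack=5)

Answer: |so bee brick|
|top glass   |
|with        |
|developer   |
|sun small   |
|universe    |
|matrix cup  |
|festival    |
|play a      |
|display     |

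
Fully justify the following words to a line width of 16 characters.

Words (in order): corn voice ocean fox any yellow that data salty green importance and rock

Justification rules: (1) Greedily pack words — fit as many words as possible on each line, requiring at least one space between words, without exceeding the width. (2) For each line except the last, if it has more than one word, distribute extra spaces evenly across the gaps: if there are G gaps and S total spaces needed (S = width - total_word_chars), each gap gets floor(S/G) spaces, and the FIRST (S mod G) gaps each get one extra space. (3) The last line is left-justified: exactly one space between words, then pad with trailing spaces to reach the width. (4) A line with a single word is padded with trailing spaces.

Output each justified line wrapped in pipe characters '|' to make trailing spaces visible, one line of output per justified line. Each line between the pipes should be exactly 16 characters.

Answer: |corn voice ocean|
|fox  any  yellow|
|that  data salty|
|green importance|
|and rock        |

Derivation:
Line 1: ['corn', 'voice', 'ocean'] (min_width=16, slack=0)
Line 2: ['fox', 'any', 'yellow'] (min_width=14, slack=2)
Line 3: ['that', 'data', 'salty'] (min_width=15, slack=1)
Line 4: ['green', 'importance'] (min_width=16, slack=0)
Line 5: ['and', 'rock'] (min_width=8, slack=8)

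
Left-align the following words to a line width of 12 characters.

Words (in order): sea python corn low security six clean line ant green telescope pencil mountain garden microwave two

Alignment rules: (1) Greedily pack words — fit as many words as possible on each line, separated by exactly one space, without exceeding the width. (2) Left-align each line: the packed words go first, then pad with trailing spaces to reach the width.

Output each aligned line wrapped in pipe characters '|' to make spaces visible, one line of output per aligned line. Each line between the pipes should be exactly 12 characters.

Line 1: ['sea', 'python'] (min_width=10, slack=2)
Line 2: ['corn', 'low'] (min_width=8, slack=4)
Line 3: ['security', 'six'] (min_width=12, slack=0)
Line 4: ['clean', 'line'] (min_width=10, slack=2)
Line 5: ['ant', 'green'] (min_width=9, slack=3)
Line 6: ['telescope'] (min_width=9, slack=3)
Line 7: ['pencil'] (min_width=6, slack=6)
Line 8: ['mountain'] (min_width=8, slack=4)
Line 9: ['garden'] (min_width=6, slack=6)
Line 10: ['microwave'] (min_width=9, slack=3)
Line 11: ['two'] (min_width=3, slack=9)

Answer: |sea python  |
|corn low    |
|security six|
|clean line  |
|ant green   |
|telescope   |
|pencil      |
|mountain    |
|garden      |
|microwave   |
|two         |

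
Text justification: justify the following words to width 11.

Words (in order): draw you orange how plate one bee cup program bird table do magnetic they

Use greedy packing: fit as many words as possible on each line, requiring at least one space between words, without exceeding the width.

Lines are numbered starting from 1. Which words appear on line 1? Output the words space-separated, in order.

Answer: draw you

Derivation:
Line 1: ['draw', 'you'] (min_width=8, slack=3)
Line 2: ['orange', 'how'] (min_width=10, slack=1)
Line 3: ['plate', 'one'] (min_width=9, slack=2)
Line 4: ['bee', 'cup'] (min_width=7, slack=4)
Line 5: ['program'] (min_width=7, slack=4)
Line 6: ['bird', 'table'] (min_width=10, slack=1)
Line 7: ['do', 'magnetic'] (min_width=11, slack=0)
Line 8: ['they'] (min_width=4, slack=7)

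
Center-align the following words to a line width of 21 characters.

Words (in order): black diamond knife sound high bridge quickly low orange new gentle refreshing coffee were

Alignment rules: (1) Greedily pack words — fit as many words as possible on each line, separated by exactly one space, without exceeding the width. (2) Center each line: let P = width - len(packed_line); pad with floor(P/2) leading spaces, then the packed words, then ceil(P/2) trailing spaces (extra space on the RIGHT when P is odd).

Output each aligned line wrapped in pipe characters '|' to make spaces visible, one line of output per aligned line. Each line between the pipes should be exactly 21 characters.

Line 1: ['black', 'diamond', 'knife'] (min_width=19, slack=2)
Line 2: ['sound', 'high', 'bridge'] (min_width=17, slack=4)
Line 3: ['quickly', 'low', 'orange'] (min_width=18, slack=3)
Line 4: ['new', 'gentle', 'refreshing'] (min_width=21, slack=0)
Line 5: ['coffee', 'were'] (min_width=11, slack=10)

Answer: | black diamond knife |
|  sound high bridge  |
| quickly low orange  |
|new gentle refreshing|
|     coffee were     |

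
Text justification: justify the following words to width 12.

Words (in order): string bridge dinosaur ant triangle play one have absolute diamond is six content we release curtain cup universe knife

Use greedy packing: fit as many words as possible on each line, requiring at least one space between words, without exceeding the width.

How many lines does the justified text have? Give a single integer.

Line 1: ['string'] (min_width=6, slack=6)
Line 2: ['bridge'] (min_width=6, slack=6)
Line 3: ['dinosaur', 'ant'] (min_width=12, slack=0)
Line 4: ['triangle'] (min_width=8, slack=4)
Line 5: ['play', 'one'] (min_width=8, slack=4)
Line 6: ['have'] (min_width=4, slack=8)
Line 7: ['absolute'] (min_width=8, slack=4)
Line 8: ['diamond', 'is'] (min_width=10, slack=2)
Line 9: ['six', 'content'] (min_width=11, slack=1)
Line 10: ['we', 'release'] (min_width=10, slack=2)
Line 11: ['curtain', 'cup'] (min_width=11, slack=1)
Line 12: ['universe'] (min_width=8, slack=4)
Line 13: ['knife'] (min_width=5, slack=7)
Total lines: 13

Answer: 13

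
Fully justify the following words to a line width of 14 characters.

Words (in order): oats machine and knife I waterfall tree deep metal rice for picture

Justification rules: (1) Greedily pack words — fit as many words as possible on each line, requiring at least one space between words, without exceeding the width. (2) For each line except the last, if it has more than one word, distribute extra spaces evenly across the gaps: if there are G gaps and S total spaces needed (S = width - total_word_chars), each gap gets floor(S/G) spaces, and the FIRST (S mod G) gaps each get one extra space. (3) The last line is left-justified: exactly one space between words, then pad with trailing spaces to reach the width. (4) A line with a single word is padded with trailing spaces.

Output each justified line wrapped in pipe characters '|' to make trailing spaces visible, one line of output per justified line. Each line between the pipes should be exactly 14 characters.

Line 1: ['oats', 'machine'] (min_width=12, slack=2)
Line 2: ['and', 'knife', 'I'] (min_width=11, slack=3)
Line 3: ['waterfall', 'tree'] (min_width=14, slack=0)
Line 4: ['deep', 'metal'] (min_width=10, slack=4)
Line 5: ['rice', 'for'] (min_width=8, slack=6)
Line 6: ['picture'] (min_width=7, slack=7)

Answer: |oats   machine|
|and   knife  I|
|waterfall tree|
|deep     metal|
|rice       for|
|picture       |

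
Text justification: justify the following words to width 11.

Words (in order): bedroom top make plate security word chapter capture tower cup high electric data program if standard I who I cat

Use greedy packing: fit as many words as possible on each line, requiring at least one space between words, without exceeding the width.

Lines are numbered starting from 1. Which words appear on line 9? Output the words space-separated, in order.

Line 1: ['bedroom', 'top'] (min_width=11, slack=0)
Line 2: ['make', 'plate'] (min_width=10, slack=1)
Line 3: ['security'] (min_width=8, slack=3)
Line 4: ['word'] (min_width=4, slack=7)
Line 5: ['chapter'] (min_width=7, slack=4)
Line 6: ['capture'] (min_width=7, slack=4)
Line 7: ['tower', 'cup'] (min_width=9, slack=2)
Line 8: ['high'] (min_width=4, slack=7)
Line 9: ['electric'] (min_width=8, slack=3)
Line 10: ['data'] (min_width=4, slack=7)
Line 11: ['program', 'if'] (min_width=10, slack=1)
Line 12: ['standard', 'I'] (min_width=10, slack=1)
Line 13: ['who', 'I', 'cat'] (min_width=9, slack=2)

Answer: electric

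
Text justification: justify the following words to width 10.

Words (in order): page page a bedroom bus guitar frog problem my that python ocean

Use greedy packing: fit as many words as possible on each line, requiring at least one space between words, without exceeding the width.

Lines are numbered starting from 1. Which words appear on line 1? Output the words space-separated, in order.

Answer: page page

Derivation:
Line 1: ['page', 'page'] (min_width=9, slack=1)
Line 2: ['a', 'bedroom'] (min_width=9, slack=1)
Line 3: ['bus', 'guitar'] (min_width=10, slack=0)
Line 4: ['frog'] (min_width=4, slack=6)
Line 5: ['problem', 'my'] (min_width=10, slack=0)
Line 6: ['that'] (min_width=4, slack=6)
Line 7: ['python'] (min_width=6, slack=4)
Line 8: ['ocean'] (min_width=5, slack=5)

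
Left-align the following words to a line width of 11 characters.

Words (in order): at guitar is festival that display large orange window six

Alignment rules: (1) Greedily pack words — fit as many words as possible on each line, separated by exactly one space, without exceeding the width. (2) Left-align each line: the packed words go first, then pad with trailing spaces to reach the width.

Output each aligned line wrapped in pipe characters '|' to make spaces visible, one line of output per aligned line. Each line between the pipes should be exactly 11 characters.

Line 1: ['at', 'guitar'] (min_width=9, slack=2)
Line 2: ['is', 'festival'] (min_width=11, slack=0)
Line 3: ['that'] (min_width=4, slack=7)
Line 4: ['display'] (min_width=7, slack=4)
Line 5: ['large'] (min_width=5, slack=6)
Line 6: ['orange'] (min_width=6, slack=5)
Line 7: ['window', 'six'] (min_width=10, slack=1)

Answer: |at guitar  |
|is festival|
|that       |
|display    |
|large      |
|orange     |
|window six |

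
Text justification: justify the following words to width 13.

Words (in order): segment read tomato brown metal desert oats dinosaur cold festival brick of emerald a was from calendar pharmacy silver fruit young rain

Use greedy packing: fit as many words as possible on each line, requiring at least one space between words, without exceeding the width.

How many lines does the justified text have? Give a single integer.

Line 1: ['segment', 'read'] (min_width=12, slack=1)
Line 2: ['tomato', 'brown'] (min_width=12, slack=1)
Line 3: ['metal', 'desert'] (min_width=12, slack=1)
Line 4: ['oats', 'dinosaur'] (min_width=13, slack=0)
Line 5: ['cold', 'festival'] (min_width=13, slack=0)
Line 6: ['brick', 'of'] (min_width=8, slack=5)
Line 7: ['emerald', 'a', 'was'] (min_width=13, slack=0)
Line 8: ['from', 'calendar'] (min_width=13, slack=0)
Line 9: ['pharmacy'] (min_width=8, slack=5)
Line 10: ['silver', 'fruit'] (min_width=12, slack=1)
Line 11: ['young', 'rain'] (min_width=10, slack=3)
Total lines: 11

Answer: 11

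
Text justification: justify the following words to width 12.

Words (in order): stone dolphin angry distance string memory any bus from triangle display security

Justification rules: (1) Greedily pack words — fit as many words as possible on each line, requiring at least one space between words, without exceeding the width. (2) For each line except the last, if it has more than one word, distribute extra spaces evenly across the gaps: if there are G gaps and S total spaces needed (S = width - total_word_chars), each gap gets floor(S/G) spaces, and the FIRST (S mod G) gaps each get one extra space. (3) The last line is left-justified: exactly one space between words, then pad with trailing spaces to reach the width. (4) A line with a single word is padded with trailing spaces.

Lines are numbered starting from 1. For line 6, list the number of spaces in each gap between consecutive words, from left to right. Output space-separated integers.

Answer: 3

Derivation:
Line 1: ['stone'] (min_width=5, slack=7)
Line 2: ['dolphin'] (min_width=7, slack=5)
Line 3: ['angry'] (min_width=5, slack=7)
Line 4: ['distance'] (min_width=8, slack=4)
Line 5: ['string'] (min_width=6, slack=6)
Line 6: ['memory', 'any'] (min_width=10, slack=2)
Line 7: ['bus', 'from'] (min_width=8, slack=4)
Line 8: ['triangle'] (min_width=8, slack=4)
Line 9: ['display'] (min_width=7, slack=5)
Line 10: ['security'] (min_width=8, slack=4)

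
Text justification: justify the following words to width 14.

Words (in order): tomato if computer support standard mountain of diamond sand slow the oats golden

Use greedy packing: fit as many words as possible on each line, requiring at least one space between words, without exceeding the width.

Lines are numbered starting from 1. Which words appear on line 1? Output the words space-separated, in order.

Line 1: ['tomato', 'if'] (min_width=9, slack=5)
Line 2: ['computer'] (min_width=8, slack=6)
Line 3: ['support'] (min_width=7, slack=7)
Line 4: ['standard'] (min_width=8, slack=6)
Line 5: ['mountain', 'of'] (min_width=11, slack=3)
Line 6: ['diamond', 'sand'] (min_width=12, slack=2)
Line 7: ['slow', 'the', 'oats'] (min_width=13, slack=1)
Line 8: ['golden'] (min_width=6, slack=8)

Answer: tomato if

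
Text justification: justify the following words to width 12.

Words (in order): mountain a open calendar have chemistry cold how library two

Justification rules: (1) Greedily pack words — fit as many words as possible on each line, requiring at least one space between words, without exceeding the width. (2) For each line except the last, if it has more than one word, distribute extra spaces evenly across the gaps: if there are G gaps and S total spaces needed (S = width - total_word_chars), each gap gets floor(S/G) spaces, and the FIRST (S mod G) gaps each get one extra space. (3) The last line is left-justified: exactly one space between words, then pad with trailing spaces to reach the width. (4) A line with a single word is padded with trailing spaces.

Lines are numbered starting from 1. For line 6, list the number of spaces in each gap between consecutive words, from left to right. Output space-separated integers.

Line 1: ['mountain', 'a'] (min_width=10, slack=2)
Line 2: ['open'] (min_width=4, slack=8)
Line 3: ['calendar'] (min_width=8, slack=4)
Line 4: ['have'] (min_width=4, slack=8)
Line 5: ['chemistry'] (min_width=9, slack=3)
Line 6: ['cold', 'how'] (min_width=8, slack=4)
Line 7: ['library', 'two'] (min_width=11, slack=1)

Answer: 5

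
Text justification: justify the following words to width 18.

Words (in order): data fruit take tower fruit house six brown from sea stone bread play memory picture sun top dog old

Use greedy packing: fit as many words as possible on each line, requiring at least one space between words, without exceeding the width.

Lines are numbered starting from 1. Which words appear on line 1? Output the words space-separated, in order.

Answer: data fruit take

Derivation:
Line 1: ['data', 'fruit', 'take'] (min_width=15, slack=3)
Line 2: ['tower', 'fruit', 'house'] (min_width=17, slack=1)
Line 3: ['six', 'brown', 'from', 'sea'] (min_width=18, slack=0)
Line 4: ['stone', 'bread', 'play'] (min_width=16, slack=2)
Line 5: ['memory', 'picture', 'sun'] (min_width=18, slack=0)
Line 6: ['top', 'dog', 'old'] (min_width=11, slack=7)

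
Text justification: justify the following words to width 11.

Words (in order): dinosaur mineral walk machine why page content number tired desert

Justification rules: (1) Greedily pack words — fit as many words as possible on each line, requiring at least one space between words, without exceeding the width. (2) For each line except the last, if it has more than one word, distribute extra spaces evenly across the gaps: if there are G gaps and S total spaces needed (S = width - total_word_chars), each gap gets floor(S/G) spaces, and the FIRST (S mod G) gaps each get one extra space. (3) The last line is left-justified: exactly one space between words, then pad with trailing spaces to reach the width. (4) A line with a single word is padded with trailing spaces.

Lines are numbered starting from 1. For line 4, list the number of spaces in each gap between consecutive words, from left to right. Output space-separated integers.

Answer: 1

Derivation:
Line 1: ['dinosaur'] (min_width=8, slack=3)
Line 2: ['mineral'] (min_width=7, slack=4)
Line 3: ['walk'] (min_width=4, slack=7)
Line 4: ['machine', 'why'] (min_width=11, slack=0)
Line 5: ['page'] (min_width=4, slack=7)
Line 6: ['content'] (min_width=7, slack=4)
Line 7: ['number'] (min_width=6, slack=5)
Line 8: ['tired'] (min_width=5, slack=6)
Line 9: ['desert'] (min_width=6, slack=5)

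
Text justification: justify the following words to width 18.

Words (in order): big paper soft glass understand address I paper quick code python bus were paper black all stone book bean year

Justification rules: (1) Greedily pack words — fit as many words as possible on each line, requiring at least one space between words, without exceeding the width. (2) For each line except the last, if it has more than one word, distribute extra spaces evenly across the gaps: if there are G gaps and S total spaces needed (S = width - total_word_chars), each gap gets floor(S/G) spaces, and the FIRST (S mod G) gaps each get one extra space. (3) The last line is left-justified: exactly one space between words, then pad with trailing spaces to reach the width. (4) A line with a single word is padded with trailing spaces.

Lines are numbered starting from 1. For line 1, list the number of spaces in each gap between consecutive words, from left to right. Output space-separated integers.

Line 1: ['big', 'paper', 'soft'] (min_width=14, slack=4)
Line 2: ['glass', 'understand'] (min_width=16, slack=2)
Line 3: ['address', 'I', 'paper'] (min_width=15, slack=3)
Line 4: ['quick', 'code', 'python'] (min_width=17, slack=1)
Line 5: ['bus', 'were', 'paper'] (min_width=14, slack=4)
Line 6: ['black', 'all', 'stone'] (min_width=15, slack=3)
Line 7: ['book', 'bean', 'year'] (min_width=14, slack=4)

Answer: 3 3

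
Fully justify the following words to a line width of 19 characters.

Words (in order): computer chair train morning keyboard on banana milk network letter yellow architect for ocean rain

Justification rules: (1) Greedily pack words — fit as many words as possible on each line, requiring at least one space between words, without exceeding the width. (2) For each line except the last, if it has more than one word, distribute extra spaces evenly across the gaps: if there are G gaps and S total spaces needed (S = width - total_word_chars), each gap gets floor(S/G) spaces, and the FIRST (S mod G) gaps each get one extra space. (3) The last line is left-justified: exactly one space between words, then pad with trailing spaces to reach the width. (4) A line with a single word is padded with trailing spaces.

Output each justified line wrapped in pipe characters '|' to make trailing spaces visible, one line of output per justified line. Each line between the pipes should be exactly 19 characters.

Line 1: ['computer', 'chair'] (min_width=14, slack=5)
Line 2: ['train', 'morning'] (min_width=13, slack=6)
Line 3: ['keyboard', 'on', 'banana'] (min_width=18, slack=1)
Line 4: ['milk', 'network', 'letter'] (min_width=19, slack=0)
Line 5: ['yellow', 'architect'] (min_width=16, slack=3)
Line 6: ['for', 'ocean', 'rain'] (min_width=14, slack=5)

Answer: |computer      chair|
|train       morning|
|keyboard  on banana|
|milk network letter|
|yellow    architect|
|for ocean rain     |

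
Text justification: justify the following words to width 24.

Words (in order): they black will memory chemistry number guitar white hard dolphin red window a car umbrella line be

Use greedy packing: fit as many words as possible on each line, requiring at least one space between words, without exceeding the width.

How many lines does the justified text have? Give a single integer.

Line 1: ['they', 'black', 'will', 'memory'] (min_width=22, slack=2)
Line 2: ['chemistry', 'number', 'guitar'] (min_width=23, slack=1)
Line 3: ['white', 'hard', 'dolphin', 'red'] (min_width=22, slack=2)
Line 4: ['window', 'a', 'car', 'umbrella'] (min_width=21, slack=3)
Line 5: ['line', 'be'] (min_width=7, slack=17)
Total lines: 5

Answer: 5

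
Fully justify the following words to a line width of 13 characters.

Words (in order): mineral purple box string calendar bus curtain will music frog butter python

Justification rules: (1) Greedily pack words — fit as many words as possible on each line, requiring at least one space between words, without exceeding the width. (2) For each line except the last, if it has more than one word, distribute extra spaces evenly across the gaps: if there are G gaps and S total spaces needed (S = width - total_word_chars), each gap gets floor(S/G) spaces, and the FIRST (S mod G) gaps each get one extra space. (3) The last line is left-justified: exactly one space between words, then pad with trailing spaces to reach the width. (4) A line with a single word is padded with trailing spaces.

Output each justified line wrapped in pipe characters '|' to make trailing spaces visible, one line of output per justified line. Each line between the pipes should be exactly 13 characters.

Line 1: ['mineral'] (min_width=7, slack=6)
Line 2: ['purple', 'box'] (min_width=10, slack=3)
Line 3: ['string'] (min_width=6, slack=7)
Line 4: ['calendar', 'bus'] (min_width=12, slack=1)
Line 5: ['curtain', 'will'] (min_width=12, slack=1)
Line 6: ['music', 'frog'] (min_width=10, slack=3)
Line 7: ['butter', 'python'] (min_width=13, slack=0)

Answer: |mineral      |
|purple    box|
|string       |
|calendar  bus|
|curtain  will|
|music    frog|
|butter python|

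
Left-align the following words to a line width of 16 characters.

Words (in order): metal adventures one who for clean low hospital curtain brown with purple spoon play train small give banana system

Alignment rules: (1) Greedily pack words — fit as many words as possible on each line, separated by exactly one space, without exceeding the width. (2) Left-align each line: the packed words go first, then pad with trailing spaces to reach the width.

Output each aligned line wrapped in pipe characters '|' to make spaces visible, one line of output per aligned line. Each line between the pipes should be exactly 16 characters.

Answer: |metal adventures|
|one who for     |
|clean low       |
|hospital curtain|
|brown with      |
|purple spoon    |
|play train small|
|give banana     |
|system          |

Derivation:
Line 1: ['metal', 'adventures'] (min_width=16, slack=0)
Line 2: ['one', 'who', 'for'] (min_width=11, slack=5)
Line 3: ['clean', 'low'] (min_width=9, slack=7)
Line 4: ['hospital', 'curtain'] (min_width=16, slack=0)
Line 5: ['brown', 'with'] (min_width=10, slack=6)
Line 6: ['purple', 'spoon'] (min_width=12, slack=4)
Line 7: ['play', 'train', 'small'] (min_width=16, slack=0)
Line 8: ['give', 'banana'] (min_width=11, slack=5)
Line 9: ['system'] (min_width=6, slack=10)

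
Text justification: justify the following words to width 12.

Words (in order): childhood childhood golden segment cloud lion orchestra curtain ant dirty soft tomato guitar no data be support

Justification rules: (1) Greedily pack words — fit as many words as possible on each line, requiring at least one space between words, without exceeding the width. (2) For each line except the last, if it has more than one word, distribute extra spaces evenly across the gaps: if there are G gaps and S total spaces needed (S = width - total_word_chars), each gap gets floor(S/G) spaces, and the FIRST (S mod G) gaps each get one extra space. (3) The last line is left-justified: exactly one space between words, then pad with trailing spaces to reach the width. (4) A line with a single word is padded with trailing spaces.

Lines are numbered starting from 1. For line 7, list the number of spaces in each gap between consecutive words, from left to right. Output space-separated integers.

Answer: 2

Derivation:
Line 1: ['childhood'] (min_width=9, slack=3)
Line 2: ['childhood'] (min_width=9, slack=3)
Line 3: ['golden'] (min_width=6, slack=6)
Line 4: ['segment'] (min_width=7, slack=5)
Line 5: ['cloud', 'lion'] (min_width=10, slack=2)
Line 6: ['orchestra'] (min_width=9, slack=3)
Line 7: ['curtain', 'ant'] (min_width=11, slack=1)
Line 8: ['dirty', 'soft'] (min_width=10, slack=2)
Line 9: ['tomato'] (min_width=6, slack=6)
Line 10: ['guitar', 'no'] (min_width=9, slack=3)
Line 11: ['data', 'be'] (min_width=7, slack=5)
Line 12: ['support'] (min_width=7, slack=5)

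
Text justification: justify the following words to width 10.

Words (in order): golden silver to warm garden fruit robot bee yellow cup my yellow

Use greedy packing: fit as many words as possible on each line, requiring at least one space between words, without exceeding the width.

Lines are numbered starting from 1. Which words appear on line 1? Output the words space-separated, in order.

Line 1: ['golden'] (min_width=6, slack=4)
Line 2: ['silver', 'to'] (min_width=9, slack=1)
Line 3: ['warm'] (min_width=4, slack=6)
Line 4: ['garden'] (min_width=6, slack=4)
Line 5: ['fruit'] (min_width=5, slack=5)
Line 6: ['robot', 'bee'] (min_width=9, slack=1)
Line 7: ['yellow', 'cup'] (min_width=10, slack=0)
Line 8: ['my', 'yellow'] (min_width=9, slack=1)

Answer: golden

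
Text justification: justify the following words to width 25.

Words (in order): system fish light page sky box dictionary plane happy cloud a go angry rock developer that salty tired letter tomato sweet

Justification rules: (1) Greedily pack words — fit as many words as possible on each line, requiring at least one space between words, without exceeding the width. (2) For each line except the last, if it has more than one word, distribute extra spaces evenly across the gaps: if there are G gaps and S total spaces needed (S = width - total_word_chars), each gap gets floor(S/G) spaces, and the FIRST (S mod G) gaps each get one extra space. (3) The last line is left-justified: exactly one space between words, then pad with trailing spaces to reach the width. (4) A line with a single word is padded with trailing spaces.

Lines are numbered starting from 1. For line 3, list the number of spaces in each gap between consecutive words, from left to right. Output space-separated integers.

Answer: 2 2 2 1

Derivation:
Line 1: ['system', 'fish', 'light', 'page'] (min_width=22, slack=3)
Line 2: ['sky', 'box', 'dictionary', 'plane'] (min_width=24, slack=1)
Line 3: ['happy', 'cloud', 'a', 'go', 'angry'] (min_width=22, slack=3)
Line 4: ['rock', 'developer', 'that', 'salty'] (min_width=25, slack=0)
Line 5: ['tired', 'letter', 'tomato', 'sweet'] (min_width=25, slack=0)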